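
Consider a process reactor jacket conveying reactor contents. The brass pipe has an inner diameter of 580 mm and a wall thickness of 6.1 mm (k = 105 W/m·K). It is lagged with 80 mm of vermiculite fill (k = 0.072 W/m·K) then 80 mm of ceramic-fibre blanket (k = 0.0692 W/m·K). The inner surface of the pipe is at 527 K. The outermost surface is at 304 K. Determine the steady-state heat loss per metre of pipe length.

q′ ≈ 229 W/m

Radial resistances (cylindrical: R_cond = ln(r_o/r_i)/(2πkL), R_conv = 1/(h·2πrL)):
R_brass pipe wall = ln(296.1/290)/(2π×105×1) = 3.155×10^-5 K/W
R_vermiculite fill = ln(376.1/296.1)/(2π×0.072×1) = 0.5287 K/W
R_ceramic-fibre blanket = ln(456.1/376.1)/(2π×0.0692×1) = 0.4436 K/W
R_total = 0.9722 K/W
Q = ΔT/R_total = 223/0.9722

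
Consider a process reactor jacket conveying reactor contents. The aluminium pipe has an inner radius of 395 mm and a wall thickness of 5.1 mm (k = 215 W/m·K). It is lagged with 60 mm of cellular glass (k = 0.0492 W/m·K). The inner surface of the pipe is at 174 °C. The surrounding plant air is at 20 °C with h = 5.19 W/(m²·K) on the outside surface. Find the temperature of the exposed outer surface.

T ≈ 39.8 °C

Cylindrical conduction, so R = ln(r₂/r₁)/(2πkL) per layer, in series:
R_aluminium pipe wall = ln(400.1/395)/(2π×215×1) = 9.497×10^-6 K/W
R_cellular glass = ln(460.1/400.1)/(2π×0.0492×1) = 0.452 K/W
R_outer film = 1/(h_o·2πr_oL) = 1/(5.19×2π×0.4601×1) = 0.06665 K/W
R_total = 0.5187 K/W
Q = ΔT/R_total = 154/0.5187
Q = 297 W/m
T_interface = T_inner − Q·ΣR(inner→interface) = 174 − 297×0.452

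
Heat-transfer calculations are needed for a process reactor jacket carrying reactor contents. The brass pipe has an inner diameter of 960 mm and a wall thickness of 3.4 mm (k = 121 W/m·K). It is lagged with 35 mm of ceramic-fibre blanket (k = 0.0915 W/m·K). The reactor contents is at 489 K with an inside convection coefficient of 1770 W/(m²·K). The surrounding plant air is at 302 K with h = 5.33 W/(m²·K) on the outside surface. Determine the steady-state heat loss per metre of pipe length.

Per-layer cylindrical resistances, series-summed:
R_inner film = 1/(h_i·2πr₁L) = 1/(1770×2π×0.48×1) = 1.873×10^-4 K/W
R_brass pipe wall = ln(483.4/480)/(2π×121×1) = 9.284×10^-6 K/W
R_ceramic-fibre blanket = ln(518.4/483.4)/(2π×0.0915×1) = 0.1216 K/W
R_outer film = 1/(h_o·2πr_oL) = 1/(5.33×2π×0.5184×1) = 0.0576 K/W
R_total = 0.1794 K/W
Q = ΔT/R_total = 187/0.1794

q′ ≈ 1040 W/m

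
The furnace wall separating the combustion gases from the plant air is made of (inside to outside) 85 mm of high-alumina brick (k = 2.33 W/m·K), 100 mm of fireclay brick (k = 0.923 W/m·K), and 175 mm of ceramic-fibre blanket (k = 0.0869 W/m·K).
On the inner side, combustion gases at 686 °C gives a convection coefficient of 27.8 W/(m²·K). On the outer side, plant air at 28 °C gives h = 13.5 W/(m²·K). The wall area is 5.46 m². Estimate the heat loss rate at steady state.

Q ≈ 1580 W

Using the resistance-network approach (series):
R_inner film = 1/(h_i·A) = 1/(27.8×5.46) = 0.006588 K/W
R_high-alumina brick = L/(kA) = 0.085/(2.33×5.46) = 0.006681 K/W
R_fireclay brick = L/(kA) = 0.1/(0.923×5.46) = 0.01984 K/W
R_ceramic-fibre blanket = L/(kA) = 0.175/(0.0869×5.46) = 0.3688 K/W
R_outer film = 1/(h_o·A) = 1/(13.5×5.46) = 0.01357 K/W
R_total = 0.4155 K/W
Q = ΔT / R_total = 658 / 0.4155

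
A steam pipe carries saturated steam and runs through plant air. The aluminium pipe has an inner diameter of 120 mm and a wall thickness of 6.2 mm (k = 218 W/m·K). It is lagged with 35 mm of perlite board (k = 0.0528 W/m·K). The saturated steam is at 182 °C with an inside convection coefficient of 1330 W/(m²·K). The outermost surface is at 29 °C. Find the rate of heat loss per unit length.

q′ ≈ 119 W/m

Cylindrical conduction, so R = ln(r₂/r₁)/(2πkL) per layer, in series:
R_inner film = 1/(h_i·2πr₁L) = 1/(1330×2π×0.06×1) = 0.001994 K/W
R_aluminium pipe wall = ln(66.2/60)/(2π×218×1) = 7.179×10^-5 K/W
R_perlite board = ln(101.2/66.2)/(2π×0.0528×1) = 1.279 K/W
R_total = 1.281 K/W
Q = ΔT/R_total = 153/1.281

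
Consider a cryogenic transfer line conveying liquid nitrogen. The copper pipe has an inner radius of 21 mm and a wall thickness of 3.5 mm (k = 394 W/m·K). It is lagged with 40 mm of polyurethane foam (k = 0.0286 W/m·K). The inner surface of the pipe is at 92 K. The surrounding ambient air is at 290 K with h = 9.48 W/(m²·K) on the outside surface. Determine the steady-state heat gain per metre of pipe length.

Cylindrical conduction, so R = ln(r₂/r₁)/(2πkL) per layer, in series:
R_copper pipe wall = ln(24.5/21)/(2π×394×1) = 6.227×10^-5 K/W
R_polyurethane foam = ln(64.5/24.5)/(2π×0.0286×1) = 5.387 K/W
R_outer film = 1/(h_o·2πr_oL) = 1/(9.48×2π×0.0645×1) = 0.2603 K/W
R_total = 5.647 K/W
Q = ΔT/R_total = 198/5.647

q′ ≈ 35.1 W/m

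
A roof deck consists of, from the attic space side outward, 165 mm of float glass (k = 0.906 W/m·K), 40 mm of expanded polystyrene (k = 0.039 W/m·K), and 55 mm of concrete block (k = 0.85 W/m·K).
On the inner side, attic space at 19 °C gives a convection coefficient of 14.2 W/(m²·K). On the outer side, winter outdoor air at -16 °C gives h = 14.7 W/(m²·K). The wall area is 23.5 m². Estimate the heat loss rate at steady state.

Model the wall as resistances in series:
R_inner film = 1/(h_i·A) = 1/(14.2×23.5) = 0.002997 K/W
R_float glass = L/(kA) = 0.165/(0.906×23.5) = 0.00775 K/W
R_expanded polystyrene = L/(kA) = 0.04/(0.039×23.5) = 0.04364 K/W
R_concrete block = L/(kA) = 0.055/(0.85×23.5) = 0.002753 K/W
R_outer film = 1/(h_o·A) = 1/(14.7×23.5) = 0.002895 K/W
R_total = 0.06004 K/W
Q = ΔT / R_total = 35 / 0.06004

Q ≈ 583 W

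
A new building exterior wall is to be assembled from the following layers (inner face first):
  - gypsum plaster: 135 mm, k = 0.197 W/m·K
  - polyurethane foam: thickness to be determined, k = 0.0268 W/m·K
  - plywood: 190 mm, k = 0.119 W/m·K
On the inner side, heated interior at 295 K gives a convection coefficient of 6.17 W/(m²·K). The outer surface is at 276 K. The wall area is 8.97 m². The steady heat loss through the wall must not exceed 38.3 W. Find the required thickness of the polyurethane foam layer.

L ≈ 53.8 mm

Using the resistance-network approach (series):
R_inner film = 1/(h_i·A) = 1/(6.17×8.97) = 0.01807 K/W
R_gypsum plaster = L/(kA) = 0.135/(0.197×8.97) = 0.0764 K/W
R_plywood = L/(kA) = 0.19/(0.119×8.97) = 0.178 K/W
Sum of the known resistances R_other = 0.2725 K/W
Required total resistance R_tot = ΔT/Q_allow = 19/38.3 = 0.4961 K/W
R_polyurethane foam = R_tot − R_other = 0.2236 K/W
L = R·k·A = 0.2236×0.0268×8.97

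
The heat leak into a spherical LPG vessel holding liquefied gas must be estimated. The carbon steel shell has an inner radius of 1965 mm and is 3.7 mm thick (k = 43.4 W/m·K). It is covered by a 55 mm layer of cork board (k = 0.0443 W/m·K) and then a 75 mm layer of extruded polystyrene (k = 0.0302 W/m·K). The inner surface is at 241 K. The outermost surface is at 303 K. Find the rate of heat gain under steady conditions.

Q ≈ 869 W

Each spherical layer contributes R = (1/r_i − 1/r_o)/(4πk):
R_carbon steel shell = (1/1.965 − 1/1.9687)/(4π×43.4) = 1.754×10^-6 K/W
R_cork board = (1/1.9687 − 1/2.0237)/(4π×0.0443) = 0.0248 K/W
R_extruded polystyrene = (1/2.0237 − 1/2.0987)/(4π×0.0302) = 0.04653 K/W
R_total = 0.07133 K/W
Q = ΔT/R_total = 62/0.07133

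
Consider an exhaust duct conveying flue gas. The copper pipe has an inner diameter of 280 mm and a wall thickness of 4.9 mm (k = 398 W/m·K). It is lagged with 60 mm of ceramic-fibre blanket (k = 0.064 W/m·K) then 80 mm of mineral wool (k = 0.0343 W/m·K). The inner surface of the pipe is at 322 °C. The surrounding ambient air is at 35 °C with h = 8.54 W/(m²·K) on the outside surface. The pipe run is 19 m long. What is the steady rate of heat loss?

Q ≈ 2220 W

Per-layer cylindrical resistances, series-summed:
R_copper pipe wall = ln(144.9/140)/(2π×398×19) = 7.24×10^-7 K/W
R_ceramic-fibre blanket = ln(204.9/144.9)/(2π×0.064×19) = 0.04535 K/W
R_mineral wool = ln(284.9/204.9)/(2π×0.0343×19) = 0.0805 K/W
R_outer film = 1/(h_o·2πr_oL) = 1/(8.54×2π×0.2849×19) = 0.003443 K/W
R_total = 0.1293 K/W
Q = ΔT/R_total = 287/0.1293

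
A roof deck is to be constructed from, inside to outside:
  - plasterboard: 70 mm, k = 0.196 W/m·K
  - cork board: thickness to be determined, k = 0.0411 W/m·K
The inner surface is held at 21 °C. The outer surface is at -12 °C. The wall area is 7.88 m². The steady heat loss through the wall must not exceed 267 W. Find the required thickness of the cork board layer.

Using the resistance-network approach (series):
R_plasterboard = L/(kA) = 0.07/(0.196×7.88) = 0.04532 K/W
Sum of the known resistances R_other = 0.04532 K/W
Required total resistance R_tot = ΔT/Q_allow = 33/267 = 0.1236 K/W
R_cork board = R_tot − R_other = 0.07827 K/W
L = R·k·A = 0.07827×0.0411×7.88

L ≈ 25.4 mm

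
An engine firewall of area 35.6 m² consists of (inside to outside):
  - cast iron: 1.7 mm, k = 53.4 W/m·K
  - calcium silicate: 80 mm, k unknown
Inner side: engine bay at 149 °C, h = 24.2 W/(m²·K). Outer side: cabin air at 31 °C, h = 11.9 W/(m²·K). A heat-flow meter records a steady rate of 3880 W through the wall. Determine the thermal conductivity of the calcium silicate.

k ≈ 0.0836 W/(m·K)

Series thermal resistances:
R_inner film = 1/(h_i·A) = 1/(24.2×35.6) = 0.001161 K/W
R_cast iron = L/(kA) = 0.0017/(53.4×35.6) = 8.942×10^-7 K/W
R_outer film = 1/(h_o·A) = 1/(11.9×35.6) = 0.00236 K/W
Sum of known resistances R_other = 0.003522 K/W
Total R = ΔT/Q = 118/3880 = 0.03041 K/W
R_calcium silicate = R_total − R_other = 0.02689 K/W
k = L/(R·A) = 0.08/(0.02689×35.6)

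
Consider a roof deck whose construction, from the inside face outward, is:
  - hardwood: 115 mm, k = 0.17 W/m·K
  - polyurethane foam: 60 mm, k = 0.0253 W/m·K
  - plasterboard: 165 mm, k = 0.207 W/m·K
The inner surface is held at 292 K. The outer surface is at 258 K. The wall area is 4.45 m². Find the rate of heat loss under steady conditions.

Model the wall as resistances in series:
R_hardwood = L/(kA) = 0.115/(0.17×4.45) = 0.152 K/W
R_polyurethane foam = L/(kA) = 0.06/(0.0253×4.45) = 0.5329 K/W
R_plasterboard = L/(kA) = 0.165/(0.207×4.45) = 0.1791 K/W
R_total = 0.8641 K/W
Q = ΔT / R_total = 34 / 0.8641

Q ≈ 39.3 W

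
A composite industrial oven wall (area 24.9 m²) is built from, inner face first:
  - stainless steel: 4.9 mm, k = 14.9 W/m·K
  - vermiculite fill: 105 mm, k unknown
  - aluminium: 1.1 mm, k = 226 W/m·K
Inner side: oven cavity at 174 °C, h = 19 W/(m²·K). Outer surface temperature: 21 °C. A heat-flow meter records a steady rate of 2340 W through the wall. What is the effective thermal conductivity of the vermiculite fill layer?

Model the wall as resistances in series:
R_inner film = 1/(h_i·A) = 1/(19×24.9) = 0.002114 K/W
R_stainless steel = L/(kA) = 0.0049/(14.9×24.9) = 1.321×10^-5 K/W
R_aluminium = L/(kA) = 0.0011/(226×24.9) = 1.955×10^-7 K/W
Sum of known resistances R_other = 0.002127 K/W
Total R = ΔT/Q = 153/2340 = 0.06538 K/W
R_vermiculite fill = R_total − R_other = 0.06326 K/W
k = L/(R·A) = 0.105/(0.06326×24.9)

k ≈ 0.0667 W/(m·K)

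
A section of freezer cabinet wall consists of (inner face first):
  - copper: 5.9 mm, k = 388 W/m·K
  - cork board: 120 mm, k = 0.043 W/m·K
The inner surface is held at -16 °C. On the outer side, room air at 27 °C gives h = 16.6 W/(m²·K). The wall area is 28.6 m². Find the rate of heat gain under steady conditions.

Q ≈ 431 W

Series thermal resistances:
R_copper = L/(kA) = 0.0059/(388×28.6) = 5.317×10^-7 K/W
R_cork board = L/(kA) = 0.12/(0.043×28.6) = 0.09758 K/W
R_outer film = 1/(h_o·A) = 1/(16.6×28.6) = 0.002106 K/W
R_total = 0.09968 K/W
Q = ΔT / R_total = 43 / 0.09968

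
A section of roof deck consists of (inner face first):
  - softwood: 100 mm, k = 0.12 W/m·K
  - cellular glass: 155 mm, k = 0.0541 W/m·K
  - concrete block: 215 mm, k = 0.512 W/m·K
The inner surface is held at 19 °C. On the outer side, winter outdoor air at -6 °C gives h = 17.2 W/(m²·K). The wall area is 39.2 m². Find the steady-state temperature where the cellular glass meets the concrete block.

Thermal resistances in series:
R_softwood = L/(kA) = 0.1/(0.12×39.2) = 0.02126 K/W
R_cellular glass = L/(kA) = 0.155/(0.0541×39.2) = 0.07309 K/W
R_concrete block = L/(kA) = 0.215/(0.512×39.2) = 0.01071 K/W
R_outer film = 1/(h_o·A) = 1/(17.2×39.2) = 0.001483 K/W
R_total = 0.1065 K/W;  Q = ΔT/R_total = 25/0.1065 = 234.6 W
T_interface = T_inner − Q·ΣR(inner→interface) = 19 − 235×0.09435

T ≈ -3.14 °C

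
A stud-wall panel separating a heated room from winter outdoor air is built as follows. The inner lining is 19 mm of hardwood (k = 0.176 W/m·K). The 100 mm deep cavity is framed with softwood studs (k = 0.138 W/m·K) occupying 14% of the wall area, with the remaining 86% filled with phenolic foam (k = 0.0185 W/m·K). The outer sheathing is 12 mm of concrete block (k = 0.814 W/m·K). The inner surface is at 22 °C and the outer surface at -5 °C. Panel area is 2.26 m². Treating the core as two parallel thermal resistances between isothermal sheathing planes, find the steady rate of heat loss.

Q ≈ 20.6 W

Sheathing layers in series; stud and cavity paths in parallel between them.
R_inner = 0.019/(0.176×2.26) = 0.04777 K/W
R_stud  = 0.1/(0.138×0.14×2.26) = 2.29 K/W
R_cav   = 0.1/(0.0185×0.86×2.26) = 2.781 K/W
1/R_core = 1/R_stud + 1/R_cav → R_core = 1.256 K/W
R_outer = 0.012/(0.814×2.26) = 0.006523 K/W
R_total = 1.31 K/W
Q = ΔT/R_total = 27/1.31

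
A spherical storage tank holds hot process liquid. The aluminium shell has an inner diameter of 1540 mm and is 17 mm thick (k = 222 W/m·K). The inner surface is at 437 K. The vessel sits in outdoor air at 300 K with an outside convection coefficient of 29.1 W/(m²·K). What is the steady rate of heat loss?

Radial (spherical) resistances in series:
R_aluminium shell = (1/0.77 − 1/0.787)/(4π×222) = 1.006×10^-5 K/W
R_outer film = 1/(h·4πr_o²) = 1/(29.1×4π×0.787²) = 0.004415 K/W
R_total = 0.004425 K/W
Q = ΔT/R_total = 137/0.004425

Q ≈ 31000 W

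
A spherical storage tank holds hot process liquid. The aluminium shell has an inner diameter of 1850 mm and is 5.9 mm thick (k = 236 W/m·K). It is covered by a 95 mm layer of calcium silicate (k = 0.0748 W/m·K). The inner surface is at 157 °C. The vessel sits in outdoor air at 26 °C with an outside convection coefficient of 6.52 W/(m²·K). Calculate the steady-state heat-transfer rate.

Q ≈ 1120 W

Radial (spherical) resistances in series:
R_aluminium shell = (1/0.925 − 1/0.9309)/(4π×236) = 2.31×10^-6 K/W
R_calcium silicate = (1/0.9309 − 1/1.0259)/(4π×0.0748) = 0.1058 K/W
R_outer film = 1/(h·4πr_o²) = 1/(6.52×4π×1.0259²) = 0.0116 K/W
R_total = 0.1174 K/W
Q = ΔT/R_total = 131/0.1174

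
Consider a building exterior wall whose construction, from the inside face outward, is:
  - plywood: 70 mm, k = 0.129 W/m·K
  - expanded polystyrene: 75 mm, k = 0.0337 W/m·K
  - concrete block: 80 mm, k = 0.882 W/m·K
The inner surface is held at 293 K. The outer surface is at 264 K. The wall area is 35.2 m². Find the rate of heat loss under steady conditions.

Q ≈ 357 W

Using the resistance-network approach (series):
R_plywood = L/(kA) = 0.07/(0.129×35.2) = 0.01542 K/W
R_expanded polystyrene = L/(kA) = 0.075/(0.0337×35.2) = 0.06322 K/W
R_concrete block = L/(kA) = 0.08/(0.882×35.2) = 0.002577 K/W
R_total = 0.08122 K/W
Q = ΔT / R_total = 29 / 0.08122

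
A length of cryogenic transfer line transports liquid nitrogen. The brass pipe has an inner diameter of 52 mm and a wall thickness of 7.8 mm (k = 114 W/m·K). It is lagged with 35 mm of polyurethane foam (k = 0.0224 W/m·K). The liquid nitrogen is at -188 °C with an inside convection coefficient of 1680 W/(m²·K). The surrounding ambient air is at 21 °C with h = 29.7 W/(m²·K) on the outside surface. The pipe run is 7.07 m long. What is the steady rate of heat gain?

Radial resistances (cylindrical: R_cond = ln(r_o/r_i)/(2πkL), R_conv = 1/(h·2πrL)):
R_inner film = 1/(h_i·2πr₁L) = 1/(1680×2π×0.026×7.07) = 5.154×10^-4 K/W
R_brass pipe wall = ln(33.8/26)/(2π×114×7.07) = 5.181×10^-5 K/W
R_polyurethane foam = ln(68.8/33.8)/(2π×0.0224×7.07) = 0.7143 K/W
R_outer film = 1/(h_o·2πr_oL) = 1/(29.7×2π×0.0688×7.07) = 0.01102 K/W
R_total = 0.7259 K/W
Q = ΔT/R_total = 209/0.7259

Q ≈ 288 W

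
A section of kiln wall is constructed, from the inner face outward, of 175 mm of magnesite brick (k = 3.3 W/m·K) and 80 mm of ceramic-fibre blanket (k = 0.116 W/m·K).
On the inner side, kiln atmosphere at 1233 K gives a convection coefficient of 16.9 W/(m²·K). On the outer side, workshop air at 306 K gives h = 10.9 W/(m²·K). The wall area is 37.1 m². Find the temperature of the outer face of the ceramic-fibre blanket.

T ≈ 401 K

Treating each layer as a thermal resistance in series:
R_inner film = 1/(h_i·A) = 1/(16.9×37.1) = 0.001595 K/W
R_magnesite brick = L/(kA) = 0.175/(3.3×37.1) = 0.001429 K/W
R_ceramic-fibre blanket = L/(kA) = 0.08/(0.116×37.1) = 0.01859 K/W
R_outer film = 1/(h_o·A) = 1/(10.9×37.1) = 0.002473 K/W
R_total = 0.02409 K/W;  Q = ΔT/R_total = 927/0.02409 = 38490 W
T_interface = T_inner − Q·ΣR(inner→interface) = 1233 − 38500×0.02161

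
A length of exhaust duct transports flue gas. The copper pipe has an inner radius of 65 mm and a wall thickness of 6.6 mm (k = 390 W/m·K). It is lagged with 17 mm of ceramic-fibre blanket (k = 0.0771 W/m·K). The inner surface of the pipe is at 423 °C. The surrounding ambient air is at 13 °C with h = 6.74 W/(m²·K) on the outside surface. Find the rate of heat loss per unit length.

q′ ≈ 580 W/m

Cylindrical conduction, so R = ln(r₂/r₁)/(2πkL) per layer, in series:
R_copper pipe wall = ln(71.6/65)/(2π×390×1) = 3.947×10^-5 K/W
R_ceramic-fibre blanket = ln(88.6/71.6)/(2π×0.0771×1) = 0.4398 K/W
R_outer film = 1/(h_o·2πr_oL) = 1/(6.74×2π×0.0886×1) = 0.2665 K/W
R_total = 0.7063 K/W
Q = ΔT/R_total = 410/0.7063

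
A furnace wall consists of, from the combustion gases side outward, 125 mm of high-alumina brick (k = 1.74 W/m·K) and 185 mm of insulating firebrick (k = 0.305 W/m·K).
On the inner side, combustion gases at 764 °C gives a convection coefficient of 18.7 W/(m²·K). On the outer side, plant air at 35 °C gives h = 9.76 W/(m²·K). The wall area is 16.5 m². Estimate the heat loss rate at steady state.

Treating each layer as a thermal resistance in series:
R_inner film = 1/(h_i·A) = 1/(18.7×16.5) = 0.003241 K/W
R_high-alumina brick = L/(kA) = 0.125/(1.74×16.5) = 0.004354 K/W
R_insulating firebrick = L/(kA) = 0.185/(0.305×16.5) = 0.03676 K/W
R_outer film = 1/(h_o·A) = 1/(9.76×16.5) = 0.00621 K/W
R_total = 0.05057 K/W
Q = ΔT / R_total = 729 / 0.05057

Q ≈ 14400 W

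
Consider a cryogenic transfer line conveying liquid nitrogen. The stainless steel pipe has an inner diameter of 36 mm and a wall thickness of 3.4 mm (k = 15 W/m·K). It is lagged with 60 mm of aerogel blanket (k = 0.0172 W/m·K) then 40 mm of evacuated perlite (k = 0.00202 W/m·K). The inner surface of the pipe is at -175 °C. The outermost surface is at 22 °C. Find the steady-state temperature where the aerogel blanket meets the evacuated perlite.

Per-layer cylindrical resistances, series-summed:
R_stainless steel pipe wall = ln(21.4/18)/(2π×15×1) = 0.001836 K/W
R_aerogel blanket = ln(81.4/21.4)/(2π×0.0172×1) = 12.36 K/W
R_evacuated perlite = ln(121.4/81.4)/(2π×0.00202×1) = 31.49 K/W
R_total = 43.86 K/W
Q = ΔT/R_total = 197/43.86
Q = 4.49 W/m
T_interface = T_inner + Q·ΣR(inner→interface) = -175 + 4.49×12.36

T ≈ -119 °C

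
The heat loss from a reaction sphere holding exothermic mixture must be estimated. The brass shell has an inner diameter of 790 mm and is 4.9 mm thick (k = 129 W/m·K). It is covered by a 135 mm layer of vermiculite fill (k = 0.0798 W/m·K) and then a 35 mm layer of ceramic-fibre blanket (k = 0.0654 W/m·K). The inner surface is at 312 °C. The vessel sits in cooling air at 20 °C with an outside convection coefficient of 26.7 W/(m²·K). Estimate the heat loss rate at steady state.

Spherical conduction: R = (1/r_in − 1/r_out)/(4πk) per layer; series-sum.
R_brass shell = (1/0.395 − 1/0.3999)/(4π×129) = 1.914×10^-5 K/W
R_vermiculite fill = (1/0.3999 − 1/0.5349)/(4π×0.0798) = 0.6294 K/W
R_ceramic-fibre blanket = (1/0.5349 − 1/0.5699)/(4π×0.0654) = 0.1397 K/W
R_outer film = 1/(h·4πr_o²) = 1/(26.7×4π×0.5699²) = 0.009177 K/W
R_total = 0.7783 K/W
Q = ΔT/R_total = 292/0.7783

Q ≈ 375 W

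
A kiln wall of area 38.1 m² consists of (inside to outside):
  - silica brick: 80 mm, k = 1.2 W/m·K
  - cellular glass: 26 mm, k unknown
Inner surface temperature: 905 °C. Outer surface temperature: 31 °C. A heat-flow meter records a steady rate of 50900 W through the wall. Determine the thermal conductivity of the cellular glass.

Treating each layer as a thermal resistance in series:
R_silica brick = L/(kA) = 0.08/(1.2×38.1) = 0.00175 K/W
Sum of known resistances R_other = 0.00175 K/W
Total R = ΔT/Q = 874/50900 = 0.01717 K/W
R_cellular glass = R_total − R_other = 0.01542 K/W
k = L/(R·A) = 0.026/(0.01542×38.1)

k ≈ 0.0443 W/(m·K)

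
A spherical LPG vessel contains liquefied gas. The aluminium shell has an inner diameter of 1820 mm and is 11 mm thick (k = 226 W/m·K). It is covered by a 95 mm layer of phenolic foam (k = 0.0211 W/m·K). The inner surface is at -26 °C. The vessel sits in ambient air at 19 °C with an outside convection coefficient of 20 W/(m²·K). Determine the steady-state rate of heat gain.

Q ≈ 116 W

Radial (spherical) resistances in series:
R_aluminium shell = (1/0.91 − 1/0.921)/(4π×226) = 4.621×10^-6 K/W
R_phenolic foam = (1/0.921 − 1/1.016)/(4π×0.0211) = 0.3829 K/W
R_outer film = 1/(h·4πr_o²) = 1/(20×4π×1.016²) = 0.003855 K/W
R_total = 0.3868 K/W
Q = ΔT/R_total = 45/0.3868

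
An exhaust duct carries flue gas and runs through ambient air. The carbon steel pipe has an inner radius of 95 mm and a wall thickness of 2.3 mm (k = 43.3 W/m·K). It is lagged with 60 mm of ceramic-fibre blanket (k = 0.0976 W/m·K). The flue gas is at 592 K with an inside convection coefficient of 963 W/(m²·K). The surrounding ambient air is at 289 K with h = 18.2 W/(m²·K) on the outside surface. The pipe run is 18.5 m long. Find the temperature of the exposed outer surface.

Radial resistances (cylindrical: R_cond = ln(r_o/r_i)/(2πkL), R_conv = 1/(h·2πrL)):
R_inner film = 1/(h_i·2πr₁L) = 1/(963×2π×0.095×18.5) = 9.404×10^-5 K/W
R_carbon steel pipe wall = ln(97.3/95)/(2π×43.3×18.5) = 4.753×10^-6 K/W
R_ceramic-fibre blanket = ln(157.3/97.3)/(2π×0.0976×18.5) = 0.04234 K/W
R_outer film = 1/(h_o·2πr_oL) = 1/(18.2×2π×0.1573×18.5) = 0.003005 K/W
R_total = 0.04544 K/W
Q = ΔT/R_total = 303/0.04544
Q = 6670 W
T_interface = T_inner − Q·ΣR(inner→interface) = 592 − 6670×0.04244

T ≈ 309 K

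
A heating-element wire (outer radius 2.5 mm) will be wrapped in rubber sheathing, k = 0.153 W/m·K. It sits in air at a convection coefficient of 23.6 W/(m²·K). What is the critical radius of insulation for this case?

r_cr ≈ 6.48 mm

For a cylinder r_cr = k/h = 0.153/23.6
r_cr = 6.48 mm; since the bare radius (2.5 mm) is below r_cr, adding a thin layer of insulation will *increase* heat loss.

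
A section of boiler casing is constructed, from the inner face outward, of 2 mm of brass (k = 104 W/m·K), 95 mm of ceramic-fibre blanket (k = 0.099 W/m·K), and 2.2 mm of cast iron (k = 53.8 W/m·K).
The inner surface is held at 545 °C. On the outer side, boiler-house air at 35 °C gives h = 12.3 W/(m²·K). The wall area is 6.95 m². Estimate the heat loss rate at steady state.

Q ≈ 3410 W

Model the wall as resistances in series:
R_brass = L/(kA) = 0.002/(104×6.95) = 2.767×10^-6 K/W
R_ceramic-fibre blanket = L/(kA) = 0.095/(0.099×6.95) = 0.1381 K/W
R_cast iron = L/(kA) = 0.0022/(53.8×6.95) = 5.884×10^-6 K/W
R_outer film = 1/(h_o·A) = 1/(12.3×6.95) = 0.0117 K/W
R_total = 0.1498 K/W
Q = ΔT / R_total = 510 / 0.1498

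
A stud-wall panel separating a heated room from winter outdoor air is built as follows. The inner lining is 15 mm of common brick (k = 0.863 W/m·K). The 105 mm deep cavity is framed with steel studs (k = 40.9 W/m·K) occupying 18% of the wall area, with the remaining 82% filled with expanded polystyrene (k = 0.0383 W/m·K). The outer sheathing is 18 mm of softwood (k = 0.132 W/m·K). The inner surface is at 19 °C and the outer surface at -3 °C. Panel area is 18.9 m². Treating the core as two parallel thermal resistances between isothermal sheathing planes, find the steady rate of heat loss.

Q ≈ 2480 W

Sheathing layers in series; stud and cavity paths in parallel between them.
R_inner = 0.015/(0.863×18.9) = 9.196×10^-4 K/W
R_stud  = 0.105/(40.9×0.18×18.9) = 7.546×10^-4 K/W
R_cav   = 0.105/(0.0383×0.82×18.9) = 0.1769 K/W
1/R_core = 1/R_stud + 1/R_cav → R_core = 7.514×10^-4 K/W
R_outer = 0.018/(0.132×18.9) = 0.007215 K/W
R_total = 0.008886 K/W
Q = ΔT/R_total = 22/0.008886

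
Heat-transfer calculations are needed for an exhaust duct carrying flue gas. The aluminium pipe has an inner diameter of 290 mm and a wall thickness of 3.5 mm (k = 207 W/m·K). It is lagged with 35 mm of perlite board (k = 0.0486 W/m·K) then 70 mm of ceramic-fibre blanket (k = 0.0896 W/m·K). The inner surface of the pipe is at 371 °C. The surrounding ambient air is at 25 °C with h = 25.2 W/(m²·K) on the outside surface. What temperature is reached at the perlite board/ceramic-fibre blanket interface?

T ≈ 185 °C

Per-layer cylindrical resistances, series-summed:
R_aluminium pipe wall = ln(148.5/145)/(2π×207×1) = 1.834×10^-5 K/W
R_perlite board = ln(183.5/148.5)/(2π×0.0486×1) = 0.693 K/W
R_ceramic-fibre blanket = ln(253.5/183.5)/(2π×0.0896×1) = 0.574 K/W
R_outer film = 1/(h_o·2πr_oL) = 1/(25.2×2π×0.2535×1) = 0.02491 K/W
R_total = 1.292 K/W
Q = ΔT/R_total = 346/1.292
Q = 268 W/m
T_interface = T_inner − Q·ΣR(inner→interface) = 371 − 268×0.6931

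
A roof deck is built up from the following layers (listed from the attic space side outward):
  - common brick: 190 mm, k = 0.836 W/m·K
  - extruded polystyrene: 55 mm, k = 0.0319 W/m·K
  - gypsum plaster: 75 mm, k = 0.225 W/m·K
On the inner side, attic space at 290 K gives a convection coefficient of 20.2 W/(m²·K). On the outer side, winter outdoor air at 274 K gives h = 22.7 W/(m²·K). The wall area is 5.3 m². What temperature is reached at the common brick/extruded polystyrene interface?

T ≈ 288 K

Thermal resistances in series:
R_inner film = 1/(h_i·A) = 1/(20.2×5.3) = 0.009341 K/W
R_common brick = L/(kA) = 0.19/(0.836×5.3) = 0.04288 K/W
R_extruded polystyrene = L/(kA) = 0.055/(0.0319×5.3) = 0.3253 K/W
R_gypsum plaster = L/(kA) = 0.075/(0.225×5.3) = 0.06289 K/W
R_outer film = 1/(h_o·A) = 1/(22.7×5.3) = 0.008312 K/W
R_total = 0.4487 K/W;  Q = ΔT/R_total = 16/0.4487 = 35.66 W
T_interface = T_inner − Q·ΣR(inner→interface) = 290 − 35.7×0.05222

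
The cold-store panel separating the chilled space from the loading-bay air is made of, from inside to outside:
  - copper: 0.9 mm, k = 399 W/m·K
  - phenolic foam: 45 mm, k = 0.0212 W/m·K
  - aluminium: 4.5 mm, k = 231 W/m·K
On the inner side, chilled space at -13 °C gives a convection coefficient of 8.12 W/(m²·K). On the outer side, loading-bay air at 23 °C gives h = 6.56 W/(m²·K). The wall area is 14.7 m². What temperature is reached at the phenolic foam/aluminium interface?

T ≈ 20.7 °C

Thermal resistances in series:
R_inner film = 1/(h_i·A) = 1/(8.12×14.7) = 0.008378 K/W
R_copper = L/(kA) = 0.0009/(399×14.7) = 1.534×10^-7 K/W
R_phenolic foam = L/(kA) = 0.045/(0.0212×14.7) = 0.1444 K/W
R_aluminium = L/(kA) = 0.0045/(231×14.7) = 1.325×10^-6 K/W
R_outer film = 1/(h_o·A) = 1/(6.56×14.7) = 0.01037 K/W
R_total = 0.1631 K/W;  Q = ΔT/R_total = 36/0.1631 = 220.7 W
T_interface = T_inner + Q·ΣR(inner→interface) = -13 + 221×0.1528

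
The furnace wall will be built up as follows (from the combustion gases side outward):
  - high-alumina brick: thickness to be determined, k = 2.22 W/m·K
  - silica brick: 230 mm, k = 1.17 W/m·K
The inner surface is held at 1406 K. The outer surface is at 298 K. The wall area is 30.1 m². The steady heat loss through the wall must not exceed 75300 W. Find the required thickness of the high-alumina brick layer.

L ≈ 547 mm

Using the resistance-network approach (series):
R_silica brick = L/(kA) = 0.23/(1.17×30.1) = 0.006531 K/W
Sum of the known resistances R_other = 0.006531 K/W
Required total resistance R_tot = ΔT/Q_allow = 1108/75300 = 0.01471 K/W
R_high-alumina brick = R_tot − R_other = 0.008184 K/W
L = R·k·A = 0.008184×2.22×30.1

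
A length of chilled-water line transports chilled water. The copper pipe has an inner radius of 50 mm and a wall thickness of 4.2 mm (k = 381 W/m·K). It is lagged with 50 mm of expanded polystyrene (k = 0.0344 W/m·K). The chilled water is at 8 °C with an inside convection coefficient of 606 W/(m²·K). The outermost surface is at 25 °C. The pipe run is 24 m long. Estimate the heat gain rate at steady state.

Q ≈ 135 W

Treating each annulus and film as a series resistance:
R_inner film = 1/(h_i·2πr₁L) = 1/(606×2π×0.05×24) = 2.189×10^-4 K/W
R_copper pipe wall = ln(54.2/50)/(2π×381×24) = 1.404×10^-6 K/W
R_expanded polystyrene = ln(104.2/54.2)/(2π×0.0344×24) = 0.126 K/W
R_total = 0.1262 K/W
Q = ΔT/R_total = 17/0.1262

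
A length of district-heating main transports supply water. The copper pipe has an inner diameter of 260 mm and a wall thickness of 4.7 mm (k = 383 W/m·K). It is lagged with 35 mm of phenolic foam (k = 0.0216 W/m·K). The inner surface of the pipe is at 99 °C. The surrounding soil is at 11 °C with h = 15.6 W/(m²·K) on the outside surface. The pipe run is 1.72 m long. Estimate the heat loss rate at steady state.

Radial resistances (cylindrical: R_cond = ln(r_o/r_i)/(2πkL), R_conv = 1/(h·2πrL)):
R_copper pipe wall = ln(134.7/130)/(2π×383×1.72) = 8.58×10^-6 K/W
R_phenolic foam = ln(169.7/134.7)/(2π×0.0216×1.72) = 0.9895 K/W
R_outer film = 1/(h_o·2πr_oL) = 1/(15.6×2π×0.1697×1.72) = 0.03495 K/W
R_total = 1.024 K/W
Q = ΔT/R_total = 88/1.024

Q ≈ 85.9 W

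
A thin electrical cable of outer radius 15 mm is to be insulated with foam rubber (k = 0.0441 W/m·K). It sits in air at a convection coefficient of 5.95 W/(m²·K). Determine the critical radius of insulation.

For a cylinder r_cr = k/h = 0.0441/5.95
r_cr = 7.41 mm; since the bare radius (15 mm) is above r_cr, any added insulation will reduce heat loss.

r_cr ≈ 7.41 mm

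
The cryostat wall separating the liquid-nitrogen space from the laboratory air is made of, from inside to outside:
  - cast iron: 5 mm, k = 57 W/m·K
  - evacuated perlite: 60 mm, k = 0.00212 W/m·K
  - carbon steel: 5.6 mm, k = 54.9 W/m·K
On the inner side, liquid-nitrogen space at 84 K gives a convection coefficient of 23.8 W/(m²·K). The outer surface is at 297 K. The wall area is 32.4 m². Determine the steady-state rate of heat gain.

Q ≈ 243 W

Thermal resistances in series:
R_inner film = 1/(h_i·A) = 1/(23.8×32.4) = 0.001297 K/W
R_cast iron = L/(kA) = 0.005/(57×32.4) = 2.707×10^-6 K/W
R_evacuated perlite = L/(kA) = 0.06/(0.00212×32.4) = 0.8735 K/W
R_carbon steel = L/(kA) = 0.0056/(54.9×32.4) = 3.148×10^-6 K/W
R_total = 0.8748 K/W
Q = ΔT / R_total = 213 / 0.8748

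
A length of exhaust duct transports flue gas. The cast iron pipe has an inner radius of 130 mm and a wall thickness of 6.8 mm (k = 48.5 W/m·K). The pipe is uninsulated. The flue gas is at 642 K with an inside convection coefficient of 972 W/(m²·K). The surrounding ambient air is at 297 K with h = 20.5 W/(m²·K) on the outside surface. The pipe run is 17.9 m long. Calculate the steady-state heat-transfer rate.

Per-layer cylindrical resistances, series-summed:
R_inner film = 1/(h_i·2πr₁L) = 1/(972×2π×0.13×17.9) = 7.037×10^-5 K/W
R_cast iron pipe wall = ln(136.8/130)/(2π×48.5×17.9) = 9.347×10^-6 K/W
R_outer film = 1/(h_o·2πr_oL) = 1/(20.5×2π×0.1368×17.9) = 0.00317 K/W
R_total = 0.00325 K/W
Q = ΔT/R_total = 345/0.00325

Q ≈ 106000 W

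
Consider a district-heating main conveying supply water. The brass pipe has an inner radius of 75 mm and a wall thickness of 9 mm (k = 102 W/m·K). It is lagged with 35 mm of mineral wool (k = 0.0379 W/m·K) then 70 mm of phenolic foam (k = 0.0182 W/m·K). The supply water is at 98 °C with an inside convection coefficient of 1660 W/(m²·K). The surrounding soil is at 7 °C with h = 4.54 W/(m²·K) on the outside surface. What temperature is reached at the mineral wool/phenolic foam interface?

Radial resistances (cylindrical: R_cond = ln(r_o/r_i)/(2πkL), R_conv = 1/(h·2πrL)):
R_inner film = 1/(h_i·2πr₁L) = 1/(1660×2π×0.075×1) = 0.001278 K/W
R_brass pipe wall = ln(84/75)/(2π×102×1) = 1.768×10^-4 K/W
R_mineral wool = ln(119/84)/(2π×0.0379×1) = 1.463 K/W
R_phenolic foam = ln(189/119)/(2π×0.0182×1) = 4.046 K/W
R_outer film = 1/(h_o·2πr_oL) = 1/(4.54×2π×0.189×1) = 0.1855 K/W
R_total = 5.695 K/W
Q = ΔT/R_total = 91/5.695
Q = 16 W/m
T_interface = T_inner − Q·ΣR(inner→interface) = 98 − 16×1.464

T ≈ 74.6 °C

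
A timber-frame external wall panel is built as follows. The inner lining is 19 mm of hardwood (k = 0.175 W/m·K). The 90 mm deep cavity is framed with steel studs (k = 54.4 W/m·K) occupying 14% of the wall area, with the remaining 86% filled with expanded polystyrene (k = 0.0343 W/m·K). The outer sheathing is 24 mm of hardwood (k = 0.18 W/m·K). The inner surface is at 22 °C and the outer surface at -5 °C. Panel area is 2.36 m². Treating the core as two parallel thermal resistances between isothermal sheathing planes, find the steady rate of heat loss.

Sheathing layers in series; stud and cavity paths in parallel between them.
R_inner = 0.019/(0.175×2.36) = 0.046 K/W
R_stud  = 0.09/(54.4×0.14×2.36) = 0.005007 K/W
R_cav   = 0.09/(0.0343×0.86×2.36) = 1.293 K/W
1/R_core = 1/R_stud + 1/R_cav → R_core = 0.004988 K/W
R_outer = 0.024/(0.18×2.36) = 0.0565 K/W
R_total = 0.1075 K/W
Q = ΔT/R_total = 27/0.1075

Q ≈ 251 W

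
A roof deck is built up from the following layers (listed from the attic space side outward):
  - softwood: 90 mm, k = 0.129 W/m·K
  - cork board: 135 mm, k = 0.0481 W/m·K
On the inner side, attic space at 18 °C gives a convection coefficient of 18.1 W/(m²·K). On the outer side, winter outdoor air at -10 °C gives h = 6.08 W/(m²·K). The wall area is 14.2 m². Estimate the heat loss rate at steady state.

Q ≈ 107 W

Using the resistance-network approach (series):
R_inner film = 1/(h_i·A) = 1/(18.1×14.2) = 0.003891 K/W
R_softwood = L/(kA) = 0.09/(0.129×14.2) = 0.04913 K/W
R_cork board = L/(kA) = 0.135/(0.0481×14.2) = 0.1977 K/W
R_outer film = 1/(h_o·A) = 1/(6.08×14.2) = 0.01158 K/W
R_total = 0.2623 K/W
Q = ΔT / R_total = 28 / 0.2623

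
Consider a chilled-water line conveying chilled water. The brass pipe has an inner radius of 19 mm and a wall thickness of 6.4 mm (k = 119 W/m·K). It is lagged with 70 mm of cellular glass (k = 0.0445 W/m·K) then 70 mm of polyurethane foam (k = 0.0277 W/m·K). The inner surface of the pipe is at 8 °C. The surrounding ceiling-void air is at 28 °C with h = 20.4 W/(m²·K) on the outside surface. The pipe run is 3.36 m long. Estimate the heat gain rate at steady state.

Treating each annulus and film as a series resistance:
R_brass pipe wall = ln(25.4/19)/(2π×119×3.36) = 1.156×10^-4 K/W
R_cellular glass = ln(95.4/25.4)/(2π×0.0445×3.36) = 1.409 K/W
R_polyurethane foam = ln(165.4/95.4)/(2π×0.0277×3.36) = 0.941 K/W
R_outer film = 1/(h_o·2πr_oL) = 1/(20.4×2π×0.1654×3.36) = 0.01404 K/W
R_total = 2.364 K/W
Q = ΔT/R_total = 20/2.364

Q ≈ 8.46 W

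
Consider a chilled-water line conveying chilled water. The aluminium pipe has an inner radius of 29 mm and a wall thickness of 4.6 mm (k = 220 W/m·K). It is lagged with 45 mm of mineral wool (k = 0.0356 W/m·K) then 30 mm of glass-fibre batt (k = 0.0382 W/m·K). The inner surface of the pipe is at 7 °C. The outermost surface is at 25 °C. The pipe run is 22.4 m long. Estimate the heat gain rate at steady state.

Q ≈ 78.3 W

Cylindrical conduction, so R = ln(r₂/r₁)/(2πkL) per layer, in series:
R_aluminium pipe wall = ln(33.6/29)/(2π×220×22.4) = 4.755×10^-6 K/W
R_mineral wool = ln(78.6/33.6)/(2π×0.0356×22.4) = 0.1696 K/W
R_glass-fibre batt = ln(108.6/78.6)/(2π×0.0382×22.4) = 0.06013 K/W
R_total = 0.2298 K/W
Q = ΔT/R_total = 18/0.2298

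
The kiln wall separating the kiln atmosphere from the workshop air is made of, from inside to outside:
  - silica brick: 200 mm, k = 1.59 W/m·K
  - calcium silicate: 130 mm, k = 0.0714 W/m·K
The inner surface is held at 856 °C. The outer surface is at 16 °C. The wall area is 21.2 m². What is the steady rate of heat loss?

Thermal resistances in series:
R_silica brick = L/(kA) = 0.2/(1.59×21.2) = 0.005933 K/W
R_calcium silicate = L/(kA) = 0.13/(0.0714×21.2) = 0.08588 K/W
R_total = 0.09182 K/W
Q = ΔT / R_total = 840 / 0.09182

Q ≈ 9150 W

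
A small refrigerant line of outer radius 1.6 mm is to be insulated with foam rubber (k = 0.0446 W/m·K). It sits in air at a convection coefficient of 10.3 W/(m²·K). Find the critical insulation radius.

For a cylinder r_cr = k/h = 0.0446/10.3
r_cr = 4.33 mm; since the bare radius (1.6 mm) is below r_cr, adding a thin layer of insulation will *increase* heat loss.

r_cr ≈ 4.33 mm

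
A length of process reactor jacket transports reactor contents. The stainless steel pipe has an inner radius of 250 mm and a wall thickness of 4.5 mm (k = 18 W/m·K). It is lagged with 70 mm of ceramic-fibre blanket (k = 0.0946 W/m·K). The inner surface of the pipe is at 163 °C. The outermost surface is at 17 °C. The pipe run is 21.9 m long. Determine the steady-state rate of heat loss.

Cylindrical conduction, so R = ln(r₂/r₁)/(2πkL) per layer, in series:
R_stainless steel pipe wall = ln(254.5/250)/(2π×18×21.9) = 7.203×10^-6 K/W
R_ceramic-fibre blanket = ln(324.5/254.5)/(2π×0.0946×21.9) = 0.01867 K/W
R_total = 0.01867 K/W
Q = ΔT/R_total = 146/0.01867

Q ≈ 7820 W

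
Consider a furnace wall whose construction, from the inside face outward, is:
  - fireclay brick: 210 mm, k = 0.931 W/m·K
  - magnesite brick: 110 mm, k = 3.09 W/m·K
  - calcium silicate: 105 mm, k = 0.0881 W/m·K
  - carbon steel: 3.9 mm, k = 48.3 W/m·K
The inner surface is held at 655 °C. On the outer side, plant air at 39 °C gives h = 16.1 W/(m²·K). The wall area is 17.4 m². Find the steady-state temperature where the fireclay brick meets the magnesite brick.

T ≈ 563 °C

Using the resistance-network approach (series):
R_fireclay brick = L/(kA) = 0.21/(0.931×17.4) = 0.01296 K/W
R_magnesite brick = L/(kA) = 0.11/(3.09×17.4) = 0.002046 K/W
R_calcium silicate = L/(kA) = 0.105/(0.0881×17.4) = 0.0685 K/W
R_carbon steel = L/(kA) = 0.0039/(48.3×17.4) = 4.641×10^-6 K/W
R_outer film = 1/(h_o·A) = 1/(16.1×17.4) = 0.00357 K/W
R_total = 0.08708 K/W;  Q = ΔT/R_total = 616/0.08708 = 7074 W
T_interface = T_inner − Q·ΣR(inner→interface) = 655 − 7070×0.01296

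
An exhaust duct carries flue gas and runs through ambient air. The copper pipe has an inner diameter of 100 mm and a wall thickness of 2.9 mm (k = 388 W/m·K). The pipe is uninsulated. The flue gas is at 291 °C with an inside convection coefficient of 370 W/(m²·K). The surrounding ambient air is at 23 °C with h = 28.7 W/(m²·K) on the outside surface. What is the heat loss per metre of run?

q′ ≈ 2360 W/m

Cylindrical conduction, so R = ln(r₂/r₁)/(2πkL) per layer, in series:
R_inner film = 1/(h_i·2πr₁L) = 1/(370×2π×0.05×1) = 0.008603 K/W
R_copper pipe wall = ln(52.9/50)/(2π×388×1) = 2.313×10^-5 K/W
R_outer film = 1/(h_o·2πr_oL) = 1/(28.7×2π×0.0529×1) = 0.1048 K/W
R_total = 0.1135 K/W
Q = ΔT/R_total = 268/0.1135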